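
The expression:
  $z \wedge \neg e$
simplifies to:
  $z \wedge \neg e$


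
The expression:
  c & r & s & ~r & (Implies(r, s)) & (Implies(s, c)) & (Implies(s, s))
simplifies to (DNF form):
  False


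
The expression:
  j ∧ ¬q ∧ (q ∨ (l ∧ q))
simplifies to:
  False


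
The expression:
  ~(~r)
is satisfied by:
  {r: True}


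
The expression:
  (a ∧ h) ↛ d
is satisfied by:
  {a: True, h: True, d: False}


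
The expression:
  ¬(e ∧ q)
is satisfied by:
  {e: False, q: False}
  {q: True, e: False}
  {e: True, q: False}


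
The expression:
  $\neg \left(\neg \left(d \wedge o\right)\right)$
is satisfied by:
  {d: True, o: True}


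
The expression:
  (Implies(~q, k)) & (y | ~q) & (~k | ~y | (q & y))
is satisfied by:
  {y: True, q: True, k: True}
  {y: True, q: True, k: False}
  {k: True, q: False, y: False}


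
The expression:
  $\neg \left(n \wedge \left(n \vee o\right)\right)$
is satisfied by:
  {n: False}


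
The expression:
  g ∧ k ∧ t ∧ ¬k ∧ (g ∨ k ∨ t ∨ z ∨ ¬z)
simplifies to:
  False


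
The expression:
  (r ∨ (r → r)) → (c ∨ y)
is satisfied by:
  {y: True, c: True}
  {y: True, c: False}
  {c: True, y: False}


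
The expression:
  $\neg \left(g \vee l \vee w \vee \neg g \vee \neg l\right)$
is never true.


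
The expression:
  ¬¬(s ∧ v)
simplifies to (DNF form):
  s ∧ v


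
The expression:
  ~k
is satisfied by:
  {k: False}


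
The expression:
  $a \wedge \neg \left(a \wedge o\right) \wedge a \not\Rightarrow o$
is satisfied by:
  {a: True, o: False}


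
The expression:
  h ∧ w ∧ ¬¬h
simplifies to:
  h ∧ w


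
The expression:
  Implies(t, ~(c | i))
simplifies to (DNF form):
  ~t | (~c & ~i)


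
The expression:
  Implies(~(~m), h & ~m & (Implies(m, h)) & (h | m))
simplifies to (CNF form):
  ~m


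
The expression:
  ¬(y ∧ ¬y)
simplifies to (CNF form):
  True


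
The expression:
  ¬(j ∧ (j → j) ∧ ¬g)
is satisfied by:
  {g: True, j: False}
  {j: False, g: False}
  {j: True, g: True}


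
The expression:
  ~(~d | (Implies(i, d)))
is never true.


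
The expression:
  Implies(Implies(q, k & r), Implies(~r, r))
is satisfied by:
  {r: True, q: True}
  {r: True, q: False}
  {q: True, r: False}


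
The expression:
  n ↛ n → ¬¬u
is always true.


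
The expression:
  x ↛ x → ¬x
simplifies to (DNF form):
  True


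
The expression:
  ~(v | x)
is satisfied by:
  {x: False, v: False}


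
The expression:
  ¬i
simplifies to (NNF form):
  ¬i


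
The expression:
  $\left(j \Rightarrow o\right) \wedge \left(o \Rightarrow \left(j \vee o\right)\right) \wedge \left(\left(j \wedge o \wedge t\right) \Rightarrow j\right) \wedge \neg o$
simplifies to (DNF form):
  $\neg j \wedge \neg o$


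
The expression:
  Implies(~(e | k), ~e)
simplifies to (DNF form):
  True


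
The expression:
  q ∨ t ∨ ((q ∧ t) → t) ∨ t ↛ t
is always true.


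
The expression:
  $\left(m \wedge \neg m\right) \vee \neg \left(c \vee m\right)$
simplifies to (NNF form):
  $\neg c \wedge \neg m$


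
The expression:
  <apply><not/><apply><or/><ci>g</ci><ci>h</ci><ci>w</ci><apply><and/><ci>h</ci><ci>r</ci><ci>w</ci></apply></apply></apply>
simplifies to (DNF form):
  <apply><and/><apply><not/><ci>g</ci></apply><apply><not/><ci>h</ci></apply><apply><not/><ci>w</ci></apply></apply>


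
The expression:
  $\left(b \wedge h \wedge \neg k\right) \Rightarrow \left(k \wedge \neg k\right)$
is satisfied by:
  {k: True, h: False, b: False}
  {h: False, b: False, k: False}
  {b: True, k: True, h: False}
  {b: True, h: False, k: False}
  {k: True, h: True, b: False}
  {h: True, k: False, b: False}
  {b: True, h: True, k: True}


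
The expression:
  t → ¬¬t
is always true.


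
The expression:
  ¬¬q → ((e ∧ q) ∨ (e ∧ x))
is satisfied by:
  {e: True, q: False}
  {q: False, e: False}
  {q: True, e: True}


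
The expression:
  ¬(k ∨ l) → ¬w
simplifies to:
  k ∨ l ∨ ¬w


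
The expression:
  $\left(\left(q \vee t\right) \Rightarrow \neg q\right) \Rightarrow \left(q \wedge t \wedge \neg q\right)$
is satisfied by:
  {q: True}


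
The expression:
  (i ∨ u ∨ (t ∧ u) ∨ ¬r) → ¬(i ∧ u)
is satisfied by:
  {u: False, i: False}
  {i: True, u: False}
  {u: True, i: False}


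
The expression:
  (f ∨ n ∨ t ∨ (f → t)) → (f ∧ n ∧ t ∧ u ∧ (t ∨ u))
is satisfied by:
  {t: True, u: True, f: True, n: True}


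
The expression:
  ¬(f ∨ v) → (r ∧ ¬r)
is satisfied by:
  {v: True, f: True}
  {v: True, f: False}
  {f: True, v: False}


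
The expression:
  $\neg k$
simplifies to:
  $\neg k$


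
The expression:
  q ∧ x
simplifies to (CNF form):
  q ∧ x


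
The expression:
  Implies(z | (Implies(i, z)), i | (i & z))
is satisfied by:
  {i: True}


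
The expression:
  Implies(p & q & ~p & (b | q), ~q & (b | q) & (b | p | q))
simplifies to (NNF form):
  True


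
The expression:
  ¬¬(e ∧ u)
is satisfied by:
  {e: True, u: True}


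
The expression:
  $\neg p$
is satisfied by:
  {p: False}


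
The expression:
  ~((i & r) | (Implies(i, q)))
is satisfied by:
  {i: True, q: False, r: False}


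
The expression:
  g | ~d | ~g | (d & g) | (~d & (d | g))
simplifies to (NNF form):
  True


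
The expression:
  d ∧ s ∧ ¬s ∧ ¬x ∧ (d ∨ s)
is never true.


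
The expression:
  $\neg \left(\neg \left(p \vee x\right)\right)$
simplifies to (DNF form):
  $p \vee x$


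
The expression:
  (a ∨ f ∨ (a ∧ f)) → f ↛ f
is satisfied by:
  {f: False, a: False}


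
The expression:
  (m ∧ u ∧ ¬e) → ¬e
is always true.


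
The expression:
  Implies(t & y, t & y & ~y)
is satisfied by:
  {t: False, y: False}
  {y: True, t: False}
  {t: True, y: False}


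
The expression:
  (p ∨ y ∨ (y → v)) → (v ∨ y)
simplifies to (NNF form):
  v ∨ y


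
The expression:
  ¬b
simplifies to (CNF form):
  ¬b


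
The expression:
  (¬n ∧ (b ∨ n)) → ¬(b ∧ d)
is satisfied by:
  {n: True, d: False, b: False}
  {d: False, b: False, n: False}
  {n: True, b: True, d: False}
  {b: True, d: False, n: False}
  {n: True, d: True, b: False}
  {d: True, n: False, b: False}
  {n: True, b: True, d: True}


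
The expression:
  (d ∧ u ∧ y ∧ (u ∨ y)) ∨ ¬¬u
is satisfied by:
  {u: True}


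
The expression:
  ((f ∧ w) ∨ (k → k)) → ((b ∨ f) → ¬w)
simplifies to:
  (¬b ∧ ¬f) ∨ ¬w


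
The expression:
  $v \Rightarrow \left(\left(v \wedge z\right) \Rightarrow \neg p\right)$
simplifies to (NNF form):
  $\neg p \vee \neg v \vee \neg z$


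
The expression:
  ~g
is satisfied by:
  {g: False}


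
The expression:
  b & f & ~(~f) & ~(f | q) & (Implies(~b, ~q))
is never true.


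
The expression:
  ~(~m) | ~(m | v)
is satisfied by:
  {m: True, v: False}
  {v: False, m: False}
  {v: True, m: True}


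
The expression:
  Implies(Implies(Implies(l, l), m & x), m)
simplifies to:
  True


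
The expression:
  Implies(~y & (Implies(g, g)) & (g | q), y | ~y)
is always true.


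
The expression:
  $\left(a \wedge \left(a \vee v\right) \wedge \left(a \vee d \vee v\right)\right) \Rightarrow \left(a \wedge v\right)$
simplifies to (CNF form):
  $v \vee \neg a$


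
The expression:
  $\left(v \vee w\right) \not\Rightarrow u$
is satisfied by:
  {v: True, w: True, u: False}
  {v: True, u: False, w: False}
  {w: True, u: False, v: False}


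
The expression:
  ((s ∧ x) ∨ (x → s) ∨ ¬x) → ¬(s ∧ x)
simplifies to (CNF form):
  ¬s ∨ ¬x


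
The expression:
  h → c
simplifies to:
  c ∨ ¬h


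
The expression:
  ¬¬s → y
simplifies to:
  y ∨ ¬s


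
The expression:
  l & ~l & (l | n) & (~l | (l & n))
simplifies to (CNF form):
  False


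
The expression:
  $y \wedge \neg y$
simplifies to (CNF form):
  $\text{False}$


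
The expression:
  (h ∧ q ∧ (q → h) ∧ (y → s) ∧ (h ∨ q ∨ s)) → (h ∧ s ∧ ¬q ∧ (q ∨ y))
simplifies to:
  (y ∧ ¬s) ∨ ¬h ∨ ¬q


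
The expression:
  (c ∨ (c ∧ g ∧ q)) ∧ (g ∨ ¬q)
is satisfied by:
  {g: True, c: True, q: False}
  {c: True, q: False, g: False}
  {q: True, g: True, c: True}


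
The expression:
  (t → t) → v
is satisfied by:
  {v: True}


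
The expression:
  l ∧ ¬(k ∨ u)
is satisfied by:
  {l: True, u: False, k: False}


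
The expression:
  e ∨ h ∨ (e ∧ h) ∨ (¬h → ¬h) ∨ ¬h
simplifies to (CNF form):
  True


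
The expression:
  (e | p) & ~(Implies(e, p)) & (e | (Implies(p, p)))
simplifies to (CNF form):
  e & ~p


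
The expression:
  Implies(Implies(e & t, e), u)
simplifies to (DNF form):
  u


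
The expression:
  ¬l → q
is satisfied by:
  {q: True, l: True}
  {q: True, l: False}
  {l: True, q: False}


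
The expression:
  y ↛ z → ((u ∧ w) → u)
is always true.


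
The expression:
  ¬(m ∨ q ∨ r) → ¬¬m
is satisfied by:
  {r: True, q: True, m: True}
  {r: True, q: True, m: False}
  {r: True, m: True, q: False}
  {r: True, m: False, q: False}
  {q: True, m: True, r: False}
  {q: True, m: False, r: False}
  {m: True, q: False, r: False}


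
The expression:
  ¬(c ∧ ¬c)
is always true.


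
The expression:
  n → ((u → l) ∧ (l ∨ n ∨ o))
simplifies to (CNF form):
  l ∨ ¬n ∨ ¬u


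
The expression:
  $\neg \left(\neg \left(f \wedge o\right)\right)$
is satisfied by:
  {f: True, o: True}


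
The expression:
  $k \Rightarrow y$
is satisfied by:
  {y: True, k: False}
  {k: False, y: False}
  {k: True, y: True}


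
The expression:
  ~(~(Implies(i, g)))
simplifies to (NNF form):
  g | ~i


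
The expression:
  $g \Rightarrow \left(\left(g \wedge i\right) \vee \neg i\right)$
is always true.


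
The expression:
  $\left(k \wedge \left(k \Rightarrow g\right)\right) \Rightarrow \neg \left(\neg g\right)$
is always true.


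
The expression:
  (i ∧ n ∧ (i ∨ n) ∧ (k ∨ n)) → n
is always true.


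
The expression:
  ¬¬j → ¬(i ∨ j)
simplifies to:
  ¬j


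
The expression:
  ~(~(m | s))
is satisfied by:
  {m: True, s: True}
  {m: True, s: False}
  {s: True, m: False}


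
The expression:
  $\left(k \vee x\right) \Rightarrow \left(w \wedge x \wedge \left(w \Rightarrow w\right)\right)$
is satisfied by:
  {w: True, x: False, k: False}
  {x: False, k: False, w: False}
  {w: True, x: True, k: False}
  {k: True, w: True, x: True}


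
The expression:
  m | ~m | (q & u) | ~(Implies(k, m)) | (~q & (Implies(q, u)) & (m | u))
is always true.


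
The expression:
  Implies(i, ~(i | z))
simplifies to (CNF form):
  ~i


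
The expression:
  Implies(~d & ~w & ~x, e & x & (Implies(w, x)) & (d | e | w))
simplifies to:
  d | w | x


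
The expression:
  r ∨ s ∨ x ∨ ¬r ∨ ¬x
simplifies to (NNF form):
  True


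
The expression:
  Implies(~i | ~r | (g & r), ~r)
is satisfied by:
  {i: True, g: False, r: False}
  {g: False, r: False, i: False}
  {i: True, g: True, r: False}
  {g: True, i: False, r: False}
  {r: True, i: True, g: False}


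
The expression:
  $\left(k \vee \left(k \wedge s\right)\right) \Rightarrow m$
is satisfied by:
  {m: True, k: False}
  {k: False, m: False}
  {k: True, m: True}


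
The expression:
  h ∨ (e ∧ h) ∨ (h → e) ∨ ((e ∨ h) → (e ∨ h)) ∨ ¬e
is always true.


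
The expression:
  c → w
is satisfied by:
  {w: True, c: False}
  {c: False, w: False}
  {c: True, w: True}


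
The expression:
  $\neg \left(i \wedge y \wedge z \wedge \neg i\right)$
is always true.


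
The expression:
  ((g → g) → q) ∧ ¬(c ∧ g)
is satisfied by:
  {q: True, g: False, c: False}
  {c: True, q: True, g: False}
  {g: True, q: True, c: False}


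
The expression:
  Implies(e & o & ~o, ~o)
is always true.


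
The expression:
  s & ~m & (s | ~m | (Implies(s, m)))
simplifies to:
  s & ~m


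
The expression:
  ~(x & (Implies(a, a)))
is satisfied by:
  {x: False}


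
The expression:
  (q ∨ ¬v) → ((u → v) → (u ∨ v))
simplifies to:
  u ∨ v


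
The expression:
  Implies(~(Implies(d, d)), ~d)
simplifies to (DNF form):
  True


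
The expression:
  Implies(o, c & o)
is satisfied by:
  {c: True, o: False}
  {o: False, c: False}
  {o: True, c: True}


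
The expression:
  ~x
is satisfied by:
  {x: False}


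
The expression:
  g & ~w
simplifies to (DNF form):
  g & ~w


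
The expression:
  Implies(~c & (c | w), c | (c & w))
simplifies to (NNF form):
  c | ~w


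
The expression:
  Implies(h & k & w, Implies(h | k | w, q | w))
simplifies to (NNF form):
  True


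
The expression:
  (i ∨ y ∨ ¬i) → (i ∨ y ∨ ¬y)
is always true.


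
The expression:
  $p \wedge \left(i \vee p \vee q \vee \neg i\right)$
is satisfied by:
  {p: True}


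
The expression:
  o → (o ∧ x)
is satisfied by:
  {x: True, o: False}
  {o: False, x: False}
  {o: True, x: True}


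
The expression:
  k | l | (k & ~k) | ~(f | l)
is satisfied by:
  {k: True, l: True, f: False}
  {k: True, l: False, f: False}
  {l: True, k: False, f: False}
  {k: False, l: False, f: False}
  {f: True, k: True, l: True}
  {f: True, k: True, l: False}
  {f: True, l: True, k: False}


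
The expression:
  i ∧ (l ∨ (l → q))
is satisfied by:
  {i: True}


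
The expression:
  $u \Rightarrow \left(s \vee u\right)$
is always true.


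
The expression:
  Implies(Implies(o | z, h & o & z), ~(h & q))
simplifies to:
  ~h | ~q | (o & ~z) | (z & ~o)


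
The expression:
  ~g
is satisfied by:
  {g: False}


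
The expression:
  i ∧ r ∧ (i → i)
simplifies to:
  i ∧ r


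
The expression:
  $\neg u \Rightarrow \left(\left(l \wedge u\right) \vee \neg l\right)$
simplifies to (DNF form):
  $u \vee \neg l$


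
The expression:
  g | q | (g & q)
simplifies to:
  g | q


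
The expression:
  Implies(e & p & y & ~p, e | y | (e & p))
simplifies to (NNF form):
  True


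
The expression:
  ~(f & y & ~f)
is always true.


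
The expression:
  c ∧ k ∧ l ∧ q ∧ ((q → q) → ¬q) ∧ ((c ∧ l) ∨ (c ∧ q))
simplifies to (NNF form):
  False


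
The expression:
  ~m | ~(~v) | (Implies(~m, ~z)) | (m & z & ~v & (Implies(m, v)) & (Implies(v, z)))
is always true.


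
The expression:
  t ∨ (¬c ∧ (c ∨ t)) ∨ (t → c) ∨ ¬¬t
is always true.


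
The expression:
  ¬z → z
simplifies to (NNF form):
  z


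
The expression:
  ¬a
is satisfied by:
  {a: False}


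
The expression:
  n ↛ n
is never true.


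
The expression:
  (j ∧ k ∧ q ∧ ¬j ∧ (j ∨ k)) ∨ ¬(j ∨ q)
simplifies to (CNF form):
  ¬j ∧ ¬q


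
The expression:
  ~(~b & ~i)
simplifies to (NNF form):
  b | i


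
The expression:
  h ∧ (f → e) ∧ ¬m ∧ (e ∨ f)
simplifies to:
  e ∧ h ∧ ¬m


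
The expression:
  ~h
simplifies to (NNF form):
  ~h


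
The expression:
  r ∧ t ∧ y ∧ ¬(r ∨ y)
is never true.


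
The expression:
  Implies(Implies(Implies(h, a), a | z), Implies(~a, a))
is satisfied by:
  {a: True, z: False, h: False}
  {a: True, h: True, z: False}
  {a: True, z: True, h: False}
  {a: True, h: True, z: True}
  {h: False, z: False, a: False}


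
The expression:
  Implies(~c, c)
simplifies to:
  c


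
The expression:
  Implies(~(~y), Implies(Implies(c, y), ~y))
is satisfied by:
  {y: False}


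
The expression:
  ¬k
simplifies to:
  ¬k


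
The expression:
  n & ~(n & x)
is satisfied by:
  {n: True, x: False}


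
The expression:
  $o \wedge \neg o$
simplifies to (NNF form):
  $\text{False}$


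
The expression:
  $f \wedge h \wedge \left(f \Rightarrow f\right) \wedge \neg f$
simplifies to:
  $\text{False}$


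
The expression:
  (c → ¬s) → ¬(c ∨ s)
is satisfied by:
  {c: False, s: False}
  {s: True, c: True}


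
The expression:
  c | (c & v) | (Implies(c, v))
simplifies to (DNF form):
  True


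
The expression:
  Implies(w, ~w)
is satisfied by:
  {w: False}


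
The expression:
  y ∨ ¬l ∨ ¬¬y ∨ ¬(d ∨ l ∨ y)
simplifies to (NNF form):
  y ∨ ¬l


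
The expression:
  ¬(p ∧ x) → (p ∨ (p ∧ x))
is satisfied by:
  {p: True}


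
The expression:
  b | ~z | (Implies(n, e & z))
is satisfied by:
  {b: True, e: True, z: False, n: False}
  {b: True, e: False, z: False, n: False}
  {e: True, b: False, z: False, n: False}
  {b: False, e: False, z: False, n: False}
  {b: True, n: True, e: True, z: False}
  {b: True, n: True, e: False, z: False}
  {n: True, e: True, b: False, z: False}
  {n: True, b: False, e: False, z: False}
  {b: True, z: True, e: True, n: False}
  {b: True, z: True, e: False, n: False}
  {z: True, e: True, b: False, n: False}
  {z: True, b: False, e: False, n: False}
  {n: True, z: True, b: True, e: True}
  {n: True, z: True, b: True, e: False}
  {n: True, z: True, e: True, b: False}


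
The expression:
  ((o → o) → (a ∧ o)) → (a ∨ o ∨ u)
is always true.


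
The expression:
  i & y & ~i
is never true.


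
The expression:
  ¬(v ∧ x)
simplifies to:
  ¬v ∨ ¬x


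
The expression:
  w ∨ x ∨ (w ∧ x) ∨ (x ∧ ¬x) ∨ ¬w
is always true.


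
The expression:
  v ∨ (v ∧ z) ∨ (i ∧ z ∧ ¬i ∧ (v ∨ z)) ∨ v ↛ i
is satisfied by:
  {v: True}


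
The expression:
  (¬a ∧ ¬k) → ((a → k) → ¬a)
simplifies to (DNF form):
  True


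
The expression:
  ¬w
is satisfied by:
  {w: False}


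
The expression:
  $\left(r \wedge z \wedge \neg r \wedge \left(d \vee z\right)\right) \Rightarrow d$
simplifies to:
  $\text{True}$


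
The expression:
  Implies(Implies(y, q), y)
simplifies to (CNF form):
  y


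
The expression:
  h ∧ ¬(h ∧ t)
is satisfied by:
  {h: True, t: False}


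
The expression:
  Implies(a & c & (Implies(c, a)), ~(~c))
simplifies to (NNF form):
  True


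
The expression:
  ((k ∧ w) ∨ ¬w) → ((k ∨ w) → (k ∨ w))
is always true.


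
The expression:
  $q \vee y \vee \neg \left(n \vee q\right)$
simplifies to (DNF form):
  $q \vee y \vee \neg n$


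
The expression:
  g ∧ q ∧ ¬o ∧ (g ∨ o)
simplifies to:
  g ∧ q ∧ ¬o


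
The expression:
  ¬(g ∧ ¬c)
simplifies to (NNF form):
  c ∨ ¬g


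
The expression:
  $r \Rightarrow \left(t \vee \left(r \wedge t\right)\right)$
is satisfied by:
  {t: True, r: False}
  {r: False, t: False}
  {r: True, t: True}


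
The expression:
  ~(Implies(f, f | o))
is never true.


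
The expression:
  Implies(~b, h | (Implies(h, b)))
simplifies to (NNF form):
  True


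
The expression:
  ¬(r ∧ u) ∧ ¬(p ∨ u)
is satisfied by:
  {u: False, p: False}


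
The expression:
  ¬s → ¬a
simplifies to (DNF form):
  s ∨ ¬a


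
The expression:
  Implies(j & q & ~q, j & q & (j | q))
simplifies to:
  True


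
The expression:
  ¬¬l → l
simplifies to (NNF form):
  True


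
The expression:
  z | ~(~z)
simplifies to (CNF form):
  z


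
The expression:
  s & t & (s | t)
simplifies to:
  s & t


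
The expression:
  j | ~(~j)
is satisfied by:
  {j: True}


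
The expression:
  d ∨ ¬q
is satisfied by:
  {d: True, q: False}
  {q: False, d: False}
  {q: True, d: True}


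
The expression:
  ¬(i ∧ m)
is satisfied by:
  {m: False, i: False}
  {i: True, m: False}
  {m: True, i: False}


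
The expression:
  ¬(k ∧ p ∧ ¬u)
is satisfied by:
  {u: True, p: False, k: False}
  {p: False, k: False, u: False}
  {u: True, k: True, p: False}
  {k: True, p: False, u: False}
  {u: True, p: True, k: False}
  {p: True, u: False, k: False}
  {u: True, k: True, p: True}


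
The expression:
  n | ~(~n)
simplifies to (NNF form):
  n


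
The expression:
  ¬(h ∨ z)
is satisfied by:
  {h: False, z: False}


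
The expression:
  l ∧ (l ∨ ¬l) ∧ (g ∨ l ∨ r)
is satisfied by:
  {l: True}


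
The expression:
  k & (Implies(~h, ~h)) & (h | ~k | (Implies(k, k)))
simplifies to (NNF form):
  k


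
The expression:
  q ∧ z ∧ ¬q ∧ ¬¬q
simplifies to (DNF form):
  False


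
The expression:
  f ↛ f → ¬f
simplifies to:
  True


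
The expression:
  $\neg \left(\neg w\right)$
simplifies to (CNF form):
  $w$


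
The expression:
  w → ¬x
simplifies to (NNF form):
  ¬w ∨ ¬x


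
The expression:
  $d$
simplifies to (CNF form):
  $d$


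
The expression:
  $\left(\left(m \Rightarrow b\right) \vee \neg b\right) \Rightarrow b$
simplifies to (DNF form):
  $b$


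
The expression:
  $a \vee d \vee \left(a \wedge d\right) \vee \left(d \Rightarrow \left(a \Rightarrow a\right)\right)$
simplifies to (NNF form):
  $\text{True}$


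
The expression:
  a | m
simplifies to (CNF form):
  a | m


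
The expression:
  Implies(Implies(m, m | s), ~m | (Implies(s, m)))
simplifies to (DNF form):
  True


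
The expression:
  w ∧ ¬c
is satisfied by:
  {w: True, c: False}


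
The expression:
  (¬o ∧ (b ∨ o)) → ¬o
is always true.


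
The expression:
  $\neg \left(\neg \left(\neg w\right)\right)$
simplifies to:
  $\neg w$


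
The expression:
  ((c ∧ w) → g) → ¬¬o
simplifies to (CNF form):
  (c ∨ o) ∧ (o ∨ w) ∧ (o ∨ ¬g)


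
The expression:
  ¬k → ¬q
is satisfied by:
  {k: True, q: False}
  {q: False, k: False}
  {q: True, k: True}


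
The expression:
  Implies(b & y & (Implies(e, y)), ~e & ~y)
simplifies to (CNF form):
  ~b | ~y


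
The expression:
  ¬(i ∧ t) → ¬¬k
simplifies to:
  k ∨ (i ∧ t)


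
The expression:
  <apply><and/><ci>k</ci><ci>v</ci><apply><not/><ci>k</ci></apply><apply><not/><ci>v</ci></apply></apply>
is never true.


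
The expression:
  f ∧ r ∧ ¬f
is never true.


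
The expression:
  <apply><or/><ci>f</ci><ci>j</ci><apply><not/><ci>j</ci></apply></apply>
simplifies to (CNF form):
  <true/>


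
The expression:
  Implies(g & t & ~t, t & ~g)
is always true.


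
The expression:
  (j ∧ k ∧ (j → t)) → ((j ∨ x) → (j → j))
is always true.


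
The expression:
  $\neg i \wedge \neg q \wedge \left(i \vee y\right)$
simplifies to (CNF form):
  $y \wedge \neg i \wedge \neg q$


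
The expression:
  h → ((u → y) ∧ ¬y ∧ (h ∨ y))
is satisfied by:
  {y: False, h: False, u: False}
  {u: True, y: False, h: False}
  {y: True, u: False, h: False}
  {u: True, y: True, h: False}
  {h: True, u: False, y: False}


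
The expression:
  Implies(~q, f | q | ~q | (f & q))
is always true.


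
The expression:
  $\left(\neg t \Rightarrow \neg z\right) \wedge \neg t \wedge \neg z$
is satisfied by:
  {z: False, t: False}


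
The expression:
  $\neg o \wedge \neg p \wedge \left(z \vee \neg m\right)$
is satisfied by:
  {z: True, m: False, p: False, o: False}
  {o: False, m: False, z: False, p: False}
  {z: True, m: True, o: False, p: False}


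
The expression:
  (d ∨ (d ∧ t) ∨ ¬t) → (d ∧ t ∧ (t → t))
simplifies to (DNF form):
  t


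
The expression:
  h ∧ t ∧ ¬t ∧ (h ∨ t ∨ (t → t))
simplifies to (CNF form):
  False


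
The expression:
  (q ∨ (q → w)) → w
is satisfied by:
  {w: True}


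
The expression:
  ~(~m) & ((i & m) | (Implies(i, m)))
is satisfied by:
  {m: True}


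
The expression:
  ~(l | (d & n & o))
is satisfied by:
  {l: False, o: False, d: False, n: False}
  {n: True, l: False, o: False, d: False}
  {d: True, l: False, o: False, n: False}
  {n: True, d: True, l: False, o: False}
  {o: True, n: False, l: False, d: False}
  {n: True, o: True, l: False, d: False}
  {d: True, o: True, n: False, l: False}


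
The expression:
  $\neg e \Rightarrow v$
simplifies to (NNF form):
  $e \vee v$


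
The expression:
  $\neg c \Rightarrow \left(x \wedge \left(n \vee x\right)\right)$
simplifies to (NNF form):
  $c \vee x$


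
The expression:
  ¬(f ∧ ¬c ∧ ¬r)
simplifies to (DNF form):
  c ∨ r ∨ ¬f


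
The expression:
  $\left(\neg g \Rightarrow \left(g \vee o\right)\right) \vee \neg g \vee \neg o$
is always true.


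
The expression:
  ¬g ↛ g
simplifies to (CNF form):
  True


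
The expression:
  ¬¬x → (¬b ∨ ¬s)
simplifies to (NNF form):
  ¬b ∨ ¬s ∨ ¬x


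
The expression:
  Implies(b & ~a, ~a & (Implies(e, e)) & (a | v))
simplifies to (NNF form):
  a | v | ~b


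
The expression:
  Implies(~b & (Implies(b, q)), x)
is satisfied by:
  {b: True, x: True}
  {b: True, x: False}
  {x: True, b: False}


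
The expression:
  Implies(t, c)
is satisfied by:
  {c: True, t: False}
  {t: False, c: False}
  {t: True, c: True}


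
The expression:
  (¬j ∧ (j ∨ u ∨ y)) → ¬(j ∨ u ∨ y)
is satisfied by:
  {j: True, u: False, y: False}
  {y: True, j: True, u: False}
  {j: True, u: True, y: False}
  {y: True, j: True, u: True}
  {y: False, u: False, j: False}


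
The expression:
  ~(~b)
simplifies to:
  b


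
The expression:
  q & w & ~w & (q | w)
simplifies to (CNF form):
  False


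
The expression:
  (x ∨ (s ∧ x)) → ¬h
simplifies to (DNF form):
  ¬h ∨ ¬x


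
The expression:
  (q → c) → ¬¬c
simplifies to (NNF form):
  c ∨ q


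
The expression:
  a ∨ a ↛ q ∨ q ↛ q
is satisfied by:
  {a: True}


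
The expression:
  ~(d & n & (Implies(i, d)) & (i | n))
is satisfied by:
  {d: False, n: False}
  {n: True, d: False}
  {d: True, n: False}


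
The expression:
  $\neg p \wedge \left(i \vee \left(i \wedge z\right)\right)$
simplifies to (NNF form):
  $i \wedge \neg p$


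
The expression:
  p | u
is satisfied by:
  {u: True, p: True}
  {u: True, p: False}
  {p: True, u: False}


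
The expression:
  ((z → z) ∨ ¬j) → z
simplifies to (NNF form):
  z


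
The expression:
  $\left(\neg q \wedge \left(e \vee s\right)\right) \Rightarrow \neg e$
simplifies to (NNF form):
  $q \vee \neg e$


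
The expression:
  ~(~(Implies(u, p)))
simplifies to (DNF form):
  p | ~u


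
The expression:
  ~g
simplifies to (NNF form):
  ~g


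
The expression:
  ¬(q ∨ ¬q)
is never true.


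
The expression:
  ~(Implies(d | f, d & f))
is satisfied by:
  {f: True, d: False}
  {d: True, f: False}


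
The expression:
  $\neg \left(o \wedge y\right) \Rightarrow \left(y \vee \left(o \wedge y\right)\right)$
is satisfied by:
  {y: True}


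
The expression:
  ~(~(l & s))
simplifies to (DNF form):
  l & s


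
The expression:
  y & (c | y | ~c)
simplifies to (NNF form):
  y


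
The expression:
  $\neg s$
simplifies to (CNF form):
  $\neg s$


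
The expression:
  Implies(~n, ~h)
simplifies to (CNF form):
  n | ~h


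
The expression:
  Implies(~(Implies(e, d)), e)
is always true.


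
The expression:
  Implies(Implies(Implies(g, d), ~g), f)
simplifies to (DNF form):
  f | (d & g)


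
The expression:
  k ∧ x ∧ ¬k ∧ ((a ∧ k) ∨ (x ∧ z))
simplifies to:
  False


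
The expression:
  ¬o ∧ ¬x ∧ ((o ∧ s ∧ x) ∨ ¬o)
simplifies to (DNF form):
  ¬o ∧ ¬x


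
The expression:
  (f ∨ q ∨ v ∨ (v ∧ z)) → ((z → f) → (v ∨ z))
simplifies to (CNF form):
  (v ∨ z ∨ ¬f) ∧ (v ∨ z ∨ ¬q)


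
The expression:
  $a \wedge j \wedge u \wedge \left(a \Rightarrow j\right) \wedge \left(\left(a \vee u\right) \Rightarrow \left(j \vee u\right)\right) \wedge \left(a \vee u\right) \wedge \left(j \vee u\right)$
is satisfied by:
  {a: True, j: True, u: True}


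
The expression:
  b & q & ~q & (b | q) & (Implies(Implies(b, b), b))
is never true.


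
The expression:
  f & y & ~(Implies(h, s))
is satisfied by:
  {f: True, h: True, y: True, s: False}


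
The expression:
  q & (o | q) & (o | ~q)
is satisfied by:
  {o: True, q: True}


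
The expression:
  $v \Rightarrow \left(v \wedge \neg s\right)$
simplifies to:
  $\neg s \vee \neg v$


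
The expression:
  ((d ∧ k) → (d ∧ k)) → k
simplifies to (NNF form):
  k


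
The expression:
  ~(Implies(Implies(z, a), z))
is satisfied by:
  {z: False}


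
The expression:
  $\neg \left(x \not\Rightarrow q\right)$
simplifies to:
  $q \vee \neg x$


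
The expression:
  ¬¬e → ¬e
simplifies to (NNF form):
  ¬e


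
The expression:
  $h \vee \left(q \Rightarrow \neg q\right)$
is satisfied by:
  {h: True, q: False}
  {q: False, h: False}
  {q: True, h: True}


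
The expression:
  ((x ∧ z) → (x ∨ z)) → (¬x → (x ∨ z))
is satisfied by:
  {x: True, z: True}
  {x: True, z: False}
  {z: True, x: False}


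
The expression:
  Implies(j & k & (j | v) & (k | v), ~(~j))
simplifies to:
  True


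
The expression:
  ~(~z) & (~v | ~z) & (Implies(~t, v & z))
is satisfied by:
  {t: True, z: True, v: False}


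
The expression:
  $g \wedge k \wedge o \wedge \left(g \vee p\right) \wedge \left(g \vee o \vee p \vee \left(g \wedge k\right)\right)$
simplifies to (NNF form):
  $g \wedge k \wedge o$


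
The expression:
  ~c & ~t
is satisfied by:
  {t: False, c: False}


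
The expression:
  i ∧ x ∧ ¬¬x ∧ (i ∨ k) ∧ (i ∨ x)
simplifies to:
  i ∧ x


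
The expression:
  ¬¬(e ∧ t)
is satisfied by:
  {t: True, e: True}


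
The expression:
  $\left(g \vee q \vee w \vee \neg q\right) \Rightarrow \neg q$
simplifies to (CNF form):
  $\neg q$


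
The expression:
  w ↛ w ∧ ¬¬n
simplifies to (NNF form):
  False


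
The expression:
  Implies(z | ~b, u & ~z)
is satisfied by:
  {b: True, u: True, z: False}
  {b: True, u: False, z: False}
  {u: True, b: False, z: False}


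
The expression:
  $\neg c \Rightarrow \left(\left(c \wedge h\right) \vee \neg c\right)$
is always true.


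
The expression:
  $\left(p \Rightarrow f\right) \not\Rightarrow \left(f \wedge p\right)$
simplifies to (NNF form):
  $\neg p$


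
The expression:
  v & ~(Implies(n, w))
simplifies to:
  n & v & ~w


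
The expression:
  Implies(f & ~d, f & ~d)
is always true.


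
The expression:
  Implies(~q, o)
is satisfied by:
  {q: True, o: True}
  {q: True, o: False}
  {o: True, q: False}


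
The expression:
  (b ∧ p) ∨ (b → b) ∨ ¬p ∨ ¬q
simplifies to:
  True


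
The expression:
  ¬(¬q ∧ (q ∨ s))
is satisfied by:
  {q: True, s: False}
  {s: False, q: False}
  {s: True, q: True}


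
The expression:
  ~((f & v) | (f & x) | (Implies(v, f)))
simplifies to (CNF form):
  v & ~f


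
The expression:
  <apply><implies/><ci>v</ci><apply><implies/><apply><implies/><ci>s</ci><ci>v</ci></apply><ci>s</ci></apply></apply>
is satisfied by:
  {s: True, v: False}
  {v: False, s: False}
  {v: True, s: True}


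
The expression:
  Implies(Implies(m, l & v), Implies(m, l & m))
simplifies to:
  True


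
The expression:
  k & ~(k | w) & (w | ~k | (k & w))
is never true.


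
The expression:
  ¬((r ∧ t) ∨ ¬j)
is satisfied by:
  {j: True, t: False, r: False}
  {j: True, r: True, t: False}
  {j: True, t: True, r: False}


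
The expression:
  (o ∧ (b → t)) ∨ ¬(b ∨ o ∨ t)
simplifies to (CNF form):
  (o ∨ ¬b) ∧ (o ∨ ¬t) ∧ (t ∨ ¬b) ∧ (t ∨ ¬t)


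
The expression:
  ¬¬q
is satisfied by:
  {q: True}


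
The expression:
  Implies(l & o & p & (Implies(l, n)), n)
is always true.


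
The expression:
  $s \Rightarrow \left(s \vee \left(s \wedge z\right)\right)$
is always true.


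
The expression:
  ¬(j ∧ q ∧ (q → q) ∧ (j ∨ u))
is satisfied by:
  {q: False, j: False}
  {j: True, q: False}
  {q: True, j: False}


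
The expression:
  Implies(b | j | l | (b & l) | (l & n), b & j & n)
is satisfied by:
  {n: True, l: False, j: False, b: False}
  {b: False, l: False, n: False, j: False}
  {j: True, b: True, n: True, l: False}
  {j: True, b: True, n: True, l: True}


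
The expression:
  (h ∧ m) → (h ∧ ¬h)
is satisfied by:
  {h: False, m: False}
  {m: True, h: False}
  {h: True, m: False}


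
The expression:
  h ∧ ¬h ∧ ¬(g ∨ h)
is never true.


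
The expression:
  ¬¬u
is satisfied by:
  {u: True}


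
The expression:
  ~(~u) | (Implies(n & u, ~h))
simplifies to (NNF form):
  True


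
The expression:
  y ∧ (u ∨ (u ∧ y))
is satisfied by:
  {u: True, y: True}


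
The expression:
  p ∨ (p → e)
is always true.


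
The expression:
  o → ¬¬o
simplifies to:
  True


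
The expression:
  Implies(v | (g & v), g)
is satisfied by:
  {g: True, v: False}
  {v: False, g: False}
  {v: True, g: True}


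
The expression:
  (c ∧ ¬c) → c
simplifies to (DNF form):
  True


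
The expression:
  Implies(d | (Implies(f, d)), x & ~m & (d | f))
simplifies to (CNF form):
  (d | f) & (x | ~d) & (~d | ~m)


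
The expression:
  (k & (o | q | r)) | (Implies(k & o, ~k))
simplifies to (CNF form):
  True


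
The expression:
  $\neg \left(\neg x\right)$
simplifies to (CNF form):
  $x$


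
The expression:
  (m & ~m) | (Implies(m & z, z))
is always true.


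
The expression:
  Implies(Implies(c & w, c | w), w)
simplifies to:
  w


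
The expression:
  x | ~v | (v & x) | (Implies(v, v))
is always true.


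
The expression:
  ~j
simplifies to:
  ~j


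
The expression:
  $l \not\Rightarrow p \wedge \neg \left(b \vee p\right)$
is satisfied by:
  {l: True, p: False, b: False}


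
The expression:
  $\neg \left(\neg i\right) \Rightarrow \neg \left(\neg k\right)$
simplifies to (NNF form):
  $k \vee \neg i$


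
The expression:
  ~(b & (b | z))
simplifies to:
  ~b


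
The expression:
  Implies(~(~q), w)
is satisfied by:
  {w: True, q: False}
  {q: False, w: False}
  {q: True, w: True}


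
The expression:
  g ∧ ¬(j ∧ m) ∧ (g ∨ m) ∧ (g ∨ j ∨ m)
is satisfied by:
  {g: True, m: False, j: False}
  {j: True, g: True, m: False}
  {m: True, g: True, j: False}


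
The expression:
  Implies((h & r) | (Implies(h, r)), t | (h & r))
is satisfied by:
  {t: True, h: True}
  {t: True, h: False}
  {h: True, t: False}


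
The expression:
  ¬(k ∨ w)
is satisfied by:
  {w: False, k: False}


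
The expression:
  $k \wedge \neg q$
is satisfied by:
  {k: True, q: False}


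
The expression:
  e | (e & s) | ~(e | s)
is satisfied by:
  {e: True, s: False}
  {s: False, e: False}
  {s: True, e: True}


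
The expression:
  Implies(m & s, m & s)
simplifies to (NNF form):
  True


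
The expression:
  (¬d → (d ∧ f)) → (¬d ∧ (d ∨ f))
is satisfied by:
  {d: False}


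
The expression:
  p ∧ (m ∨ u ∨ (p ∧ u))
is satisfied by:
  {p: True, m: True, u: True}
  {p: True, m: True, u: False}
  {p: True, u: True, m: False}


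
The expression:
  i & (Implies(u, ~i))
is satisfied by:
  {i: True, u: False}


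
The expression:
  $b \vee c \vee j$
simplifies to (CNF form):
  $b \vee c \vee j$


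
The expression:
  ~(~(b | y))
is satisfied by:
  {y: True, b: True}
  {y: True, b: False}
  {b: True, y: False}


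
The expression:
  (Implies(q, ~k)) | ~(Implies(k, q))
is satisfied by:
  {k: False, q: False}
  {q: True, k: False}
  {k: True, q: False}


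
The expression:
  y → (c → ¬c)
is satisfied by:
  {c: False, y: False}
  {y: True, c: False}
  {c: True, y: False}


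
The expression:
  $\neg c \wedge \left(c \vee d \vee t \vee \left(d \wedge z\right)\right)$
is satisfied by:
  {d: True, t: True, c: False}
  {d: True, c: False, t: False}
  {t: True, c: False, d: False}


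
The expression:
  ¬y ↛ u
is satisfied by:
  {u: True, y: False}
  {y: False, u: False}
  {y: True, u: True}


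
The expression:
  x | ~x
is always true.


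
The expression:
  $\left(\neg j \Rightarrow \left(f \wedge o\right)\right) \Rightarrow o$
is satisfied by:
  {o: True, j: False}
  {j: False, o: False}
  {j: True, o: True}


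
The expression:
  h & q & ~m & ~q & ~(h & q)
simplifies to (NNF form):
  False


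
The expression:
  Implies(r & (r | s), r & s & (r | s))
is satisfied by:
  {s: True, r: False}
  {r: False, s: False}
  {r: True, s: True}


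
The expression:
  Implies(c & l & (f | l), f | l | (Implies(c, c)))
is always true.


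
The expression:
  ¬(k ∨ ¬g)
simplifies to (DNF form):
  g ∧ ¬k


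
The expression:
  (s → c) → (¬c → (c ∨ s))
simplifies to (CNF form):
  c ∨ s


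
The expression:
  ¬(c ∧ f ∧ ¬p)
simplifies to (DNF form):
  p ∨ ¬c ∨ ¬f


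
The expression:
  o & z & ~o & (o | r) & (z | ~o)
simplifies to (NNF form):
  False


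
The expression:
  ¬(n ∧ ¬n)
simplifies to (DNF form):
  True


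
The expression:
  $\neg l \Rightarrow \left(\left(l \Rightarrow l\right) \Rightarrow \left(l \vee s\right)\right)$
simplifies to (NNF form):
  $l \vee s$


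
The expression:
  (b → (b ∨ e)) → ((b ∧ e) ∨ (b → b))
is always true.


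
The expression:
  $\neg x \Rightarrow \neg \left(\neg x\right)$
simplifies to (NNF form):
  $x$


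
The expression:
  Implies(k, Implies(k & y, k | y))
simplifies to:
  True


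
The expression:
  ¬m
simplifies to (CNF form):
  ¬m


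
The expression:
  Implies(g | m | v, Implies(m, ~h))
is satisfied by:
  {h: False, m: False}
  {m: True, h: False}
  {h: True, m: False}


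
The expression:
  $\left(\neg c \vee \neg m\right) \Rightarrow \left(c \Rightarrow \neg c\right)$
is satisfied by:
  {m: True, c: False}
  {c: False, m: False}
  {c: True, m: True}


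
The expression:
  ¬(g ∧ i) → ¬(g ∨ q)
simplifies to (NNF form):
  (g ∧ i) ∨ (¬g ∧ ¬q)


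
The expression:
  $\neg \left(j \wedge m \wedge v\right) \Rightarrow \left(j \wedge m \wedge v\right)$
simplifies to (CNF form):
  $j \wedge m \wedge v$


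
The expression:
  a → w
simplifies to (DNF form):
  w ∨ ¬a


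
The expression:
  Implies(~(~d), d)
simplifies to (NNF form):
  True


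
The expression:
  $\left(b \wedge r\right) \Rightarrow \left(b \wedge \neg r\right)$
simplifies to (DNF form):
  $\neg b \vee \neg r$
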